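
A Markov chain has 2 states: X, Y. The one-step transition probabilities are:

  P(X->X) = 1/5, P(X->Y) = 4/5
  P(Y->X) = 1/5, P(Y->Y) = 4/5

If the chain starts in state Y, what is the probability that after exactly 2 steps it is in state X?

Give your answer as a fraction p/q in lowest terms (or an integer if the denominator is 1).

Answer: 1/5

Derivation:
Computing P^2 by repeated multiplication:
P^1 =
  X: [1/5, 4/5]
  Y: [1/5, 4/5]
P^2 =
  X: [1/5, 4/5]
  Y: [1/5, 4/5]

(P^2)[Y -> X] = 1/5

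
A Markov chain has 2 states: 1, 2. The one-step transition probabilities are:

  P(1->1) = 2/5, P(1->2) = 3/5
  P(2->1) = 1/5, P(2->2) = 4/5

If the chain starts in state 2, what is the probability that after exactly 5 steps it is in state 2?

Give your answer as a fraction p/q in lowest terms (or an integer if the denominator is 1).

Answer: 2344/3125

Derivation:
Computing P^5 by repeated multiplication:
P^1 =
  1: [2/5, 3/5]
  2: [1/5, 4/5]
P^2 =
  1: [7/25, 18/25]
  2: [6/25, 19/25]
P^3 =
  1: [32/125, 93/125]
  2: [31/125, 94/125]
P^4 =
  1: [157/625, 468/625]
  2: [156/625, 469/625]
P^5 =
  1: [782/3125, 2343/3125]
  2: [781/3125, 2344/3125]

(P^5)[2 -> 2] = 2344/3125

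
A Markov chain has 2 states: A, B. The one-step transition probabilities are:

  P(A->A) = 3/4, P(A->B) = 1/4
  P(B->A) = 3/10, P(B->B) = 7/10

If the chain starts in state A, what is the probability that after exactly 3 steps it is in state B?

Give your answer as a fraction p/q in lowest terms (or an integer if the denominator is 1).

Answer: 661/1600

Derivation:
Computing P^3 by repeated multiplication:
P^1 =
  A: [3/4, 1/4]
  B: [3/10, 7/10]
P^2 =
  A: [51/80, 29/80]
  B: [87/200, 113/200]
P^3 =
  A: [939/1600, 661/1600]
  B: [1983/4000, 2017/4000]

(P^3)[A -> B] = 661/1600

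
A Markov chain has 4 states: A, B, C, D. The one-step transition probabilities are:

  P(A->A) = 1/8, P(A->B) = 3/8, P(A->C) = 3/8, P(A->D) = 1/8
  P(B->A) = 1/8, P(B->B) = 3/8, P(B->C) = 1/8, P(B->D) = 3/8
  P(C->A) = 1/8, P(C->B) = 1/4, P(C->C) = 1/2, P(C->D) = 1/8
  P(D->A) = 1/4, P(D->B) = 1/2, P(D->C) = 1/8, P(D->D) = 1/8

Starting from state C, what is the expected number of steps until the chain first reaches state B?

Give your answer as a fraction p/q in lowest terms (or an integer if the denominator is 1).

Answer: 512/153

Derivation:
Let h_i = expected steps to first reach B from state i.
Boundary: h_B = 0.
First-step equations for the other states:
  h_A = 1 + 1/8*h_A + 3/8*h_B + 3/8*h_C + 1/8*h_D
  h_C = 1 + 1/8*h_A + 1/4*h_B + 1/2*h_C + 1/8*h_D
  h_D = 1 + 1/4*h_A + 1/2*h_B + 1/8*h_C + 1/8*h_D

Substituting h_B = 0 and rearranging gives the linear system (I - Q) h = 1:
  [7/8, -3/8, -1/8] . (h_A, h_C, h_D) = 1
  [-1/8, 1/2, -1/8] . (h_A, h_C, h_D) = 1
  [-1/4, -1/8, 7/8] . (h_A, h_C, h_D) = 1

Solving yields:
  h_A = 448/153
  h_C = 512/153
  h_D = 376/153

Starting state is C, so the expected hitting time is h_C = 512/153.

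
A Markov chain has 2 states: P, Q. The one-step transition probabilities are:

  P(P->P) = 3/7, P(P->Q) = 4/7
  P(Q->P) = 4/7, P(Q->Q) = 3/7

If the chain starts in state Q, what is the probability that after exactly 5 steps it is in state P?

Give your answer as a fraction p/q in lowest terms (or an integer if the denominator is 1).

Answer: 8404/16807

Derivation:
Computing P^5 by repeated multiplication:
P^1 =
  P: [3/7, 4/7]
  Q: [4/7, 3/7]
P^2 =
  P: [25/49, 24/49]
  Q: [24/49, 25/49]
P^3 =
  P: [171/343, 172/343]
  Q: [172/343, 171/343]
P^4 =
  P: [1201/2401, 1200/2401]
  Q: [1200/2401, 1201/2401]
P^5 =
  P: [8403/16807, 8404/16807]
  Q: [8404/16807, 8403/16807]

(P^5)[Q -> P] = 8404/16807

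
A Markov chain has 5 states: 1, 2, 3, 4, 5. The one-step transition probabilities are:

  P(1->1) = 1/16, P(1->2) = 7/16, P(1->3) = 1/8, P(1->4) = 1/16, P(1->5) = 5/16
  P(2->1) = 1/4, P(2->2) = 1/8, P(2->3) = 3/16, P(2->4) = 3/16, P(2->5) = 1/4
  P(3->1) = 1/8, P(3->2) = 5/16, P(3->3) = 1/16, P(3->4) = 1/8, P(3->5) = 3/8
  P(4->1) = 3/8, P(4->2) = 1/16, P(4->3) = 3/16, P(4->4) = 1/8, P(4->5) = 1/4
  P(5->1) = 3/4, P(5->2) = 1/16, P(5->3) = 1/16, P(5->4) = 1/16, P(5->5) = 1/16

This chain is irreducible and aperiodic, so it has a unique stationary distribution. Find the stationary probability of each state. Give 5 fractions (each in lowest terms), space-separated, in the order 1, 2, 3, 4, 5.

Answer: 17068/55137 4103/18379 4515/36758 11537/110274 13219/55137

Derivation:
The stationary distribution satisfies pi = pi * P, i.e.:
  pi_1 = 1/16*pi_1 + 1/4*pi_2 + 1/8*pi_3 + 3/8*pi_4 + 3/4*pi_5
  pi_2 = 7/16*pi_1 + 1/8*pi_2 + 5/16*pi_3 + 1/16*pi_4 + 1/16*pi_5
  pi_3 = 1/8*pi_1 + 3/16*pi_2 + 1/16*pi_3 + 3/16*pi_4 + 1/16*pi_5
  pi_4 = 1/16*pi_1 + 3/16*pi_2 + 1/8*pi_3 + 1/8*pi_4 + 1/16*pi_5
  pi_5 = 5/16*pi_1 + 1/4*pi_2 + 3/8*pi_3 + 1/4*pi_4 + 1/16*pi_5
with normalization: pi_1 + pi_2 + pi_3 + pi_4 + pi_5 = 1.

Using the first 4 balance equations plus normalization, the linear system A*pi = b is:
  [-15/16, 1/4, 1/8, 3/8, 3/4] . pi = 0
  [7/16, -7/8, 5/16, 1/16, 1/16] . pi = 0
  [1/8, 3/16, -15/16, 3/16, 1/16] . pi = 0
  [1/16, 3/16, 1/8, -7/8, 1/16] . pi = 0
  [1, 1, 1, 1, 1] . pi = 1

Solving yields:
  pi_1 = 17068/55137
  pi_2 = 4103/18379
  pi_3 = 4515/36758
  pi_4 = 11537/110274
  pi_5 = 13219/55137

Verification (pi * P):
  17068/55137*1/16 + 4103/18379*1/4 + 4515/36758*1/8 + 11537/110274*3/8 + 13219/55137*3/4 = 17068/55137 = pi_1  (ok)
  17068/55137*7/16 + 4103/18379*1/8 + 4515/36758*5/16 + 11537/110274*1/16 + 13219/55137*1/16 = 4103/18379 = pi_2  (ok)
  17068/55137*1/8 + 4103/18379*3/16 + 4515/36758*1/16 + 11537/110274*3/16 + 13219/55137*1/16 = 4515/36758 = pi_3  (ok)
  17068/55137*1/16 + 4103/18379*3/16 + 4515/36758*1/8 + 11537/110274*1/8 + 13219/55137*1/16 = 11537/110274 = pi_4  (ok)
  17068/55137*5/16 + 4103/18379*1/4 + 4515/36758*3/8 + 11537/110274*1/4 + 13219/55137*1/16 = 13219/55137 = pi_5  (ok)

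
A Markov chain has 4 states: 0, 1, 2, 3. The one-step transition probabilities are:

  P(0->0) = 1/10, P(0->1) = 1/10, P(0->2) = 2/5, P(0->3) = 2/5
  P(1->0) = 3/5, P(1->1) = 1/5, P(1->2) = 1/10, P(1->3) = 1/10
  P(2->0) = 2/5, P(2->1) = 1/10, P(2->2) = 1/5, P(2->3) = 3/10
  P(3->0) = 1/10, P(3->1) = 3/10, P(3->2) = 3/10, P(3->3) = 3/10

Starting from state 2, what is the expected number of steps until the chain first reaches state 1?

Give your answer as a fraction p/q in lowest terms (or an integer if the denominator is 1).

Answer: 1330/219

Derivation:
Let h_i = expected steps to first reach 1 from state i.
Boundary: h_1 = 0.
First-step equations for the other states:
  h_0 = 1 + 1/10*h_0 + 1/10*h_1 + 2/5*h_2 + 2/5*h_3
  h_2 = 1 + 2/5*h_0 + 1/10*h_1 + 1/5*h_2 + 3/10*h_3
  h_3 = 1 + 1/10*h_0 + 3/10*h_1 + 3/10*h_2 + 3/10*h_3

Substituting h_1 = 0 and rearranging gives the linear system (I - Q) h = 1:
  [9/10, -2/5, -2/5] . (h_0, h_2, h_3) = 1
  [-2/5, 4/5, -3/10] . (h_0, h_2, h_3) = 1
  [-1/10, -3/10, 7/10] . (h_0, h_2, h_3) = 1

Solving yields:
  h_0 = 1310/219
  h_2 = 1330/219
  h_3 = 1070/219

Starting state is 2, so the expected hitting time is h_2 = 1330/219.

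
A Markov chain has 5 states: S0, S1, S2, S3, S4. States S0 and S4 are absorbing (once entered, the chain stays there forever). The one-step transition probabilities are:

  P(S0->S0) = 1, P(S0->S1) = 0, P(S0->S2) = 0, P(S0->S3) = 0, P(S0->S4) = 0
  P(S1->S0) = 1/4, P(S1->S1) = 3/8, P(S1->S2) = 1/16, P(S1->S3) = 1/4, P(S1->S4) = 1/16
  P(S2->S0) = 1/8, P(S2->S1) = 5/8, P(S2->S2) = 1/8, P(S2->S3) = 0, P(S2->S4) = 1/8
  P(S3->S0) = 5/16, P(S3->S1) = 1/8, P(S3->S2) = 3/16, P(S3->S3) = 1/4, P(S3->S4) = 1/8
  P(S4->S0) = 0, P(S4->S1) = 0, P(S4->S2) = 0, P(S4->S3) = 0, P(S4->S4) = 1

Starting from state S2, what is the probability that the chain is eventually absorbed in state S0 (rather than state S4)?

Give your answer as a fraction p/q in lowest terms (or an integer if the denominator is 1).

Answer: 113/166

Derivation:
Let a_i = P(absorbed in S0 | start in state i).
Boundary conditions: a_S0 = 1, a_S4 = 0.
For each transient state i, a_i = sum_j P(i->j) * a_j:
  a_S1 = 1/4*a_S0 + 3/8*a_S1 + 1/16*a_S2 + 1/4*a_S3 + 1/16*a_S4
  a_S2 = 1/8*a_S0 + 5/8*a_S1 + 1/8*a_S2 + 0*a_S3 + 1/8*a_S4
  a_S3 = 5/16*a_S0 + 1/8*a_S1 + 3/16*a_S2 + 1/4*a_S3 + 1/8*a_S4

Substituting a_S0 = 1 and a_S4 = 0, rearrange to (I - Q) a = r where r[i] = P(i -> S0):
  [5/8, -1/16, -1/4] . (a_S1, a_S2, a_S3) = 1/4
  [-5/8, 7/8, 0] . (a_S1, a_S2, a_S3) = 1/8
  [-1/8, -3/16, 3/4] . (a_S1, a_S2, a_S3) = 5/16

Solving yields:
  a_S1 = 125/166
  a_S2 = 113/166
  a_S3 = 473/664

Starting state is S2, so the absorption probability is a_S2 = 113/166.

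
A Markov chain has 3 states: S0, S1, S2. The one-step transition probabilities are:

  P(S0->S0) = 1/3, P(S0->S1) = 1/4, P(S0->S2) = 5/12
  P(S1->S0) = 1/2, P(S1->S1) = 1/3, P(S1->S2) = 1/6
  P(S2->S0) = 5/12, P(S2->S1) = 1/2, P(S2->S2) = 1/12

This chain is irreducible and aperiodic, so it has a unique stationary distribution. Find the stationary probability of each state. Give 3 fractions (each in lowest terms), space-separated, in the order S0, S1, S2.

Answer: 76/185 63/185 46/185

Derivation:
The stationary distribution satisfies pi = pi * P, i.e.:
  pi_S0 = 1/3*pi_S0 + 1/2*pi_S1 + 5/12*pi_S2
  pi_S1 = 1/4*pi_S0 + 1/3*pi_S1 + 1/2*pi_S2
  pi_S2 = 5/12*pi_S0 + 1/6*pi_S1 + 1/12*pi_S2
with normalization: pi_S0 + pi_S1 + pi_S2 = 1.

Using the first 2 balance equations plus normalization, the linear system A*pi = b is:
  [-2/3, 1/2, 5/12] . pi = 0
  [1/4, -2/3, 1/2] . pi = 0
  [1, 1, 1] . pi = 1

Solving yields:
  pi_S0 = 76/185
  pi_S1 = 63/185
  pi_S2 = 46/185

Verification (pi * P):
  76/185*1/3 + 63/185*1/2 + 46/185*5/12 = 76/185 = pi_S0  (ok)
  76/185*1/4 + 63/185*1/3 + 46/185*1/2 = 63/185 = pi_S1  (ok)
  76/185*5/12 + 63/185*1/6 + 46/185*1/12 = 46/185 = pi_S2  (ok)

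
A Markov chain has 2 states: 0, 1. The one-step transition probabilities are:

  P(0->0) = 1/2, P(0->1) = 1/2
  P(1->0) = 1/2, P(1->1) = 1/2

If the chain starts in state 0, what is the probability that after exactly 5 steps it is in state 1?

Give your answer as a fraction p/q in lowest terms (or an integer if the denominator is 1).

Answer: 1/2

Derivation:
Computing P^5 by repeated multiplication:
P^1 =
  0: [1/2, 1/2]
  1: [1/2, 1/2]
P^2 =
  0: [1/2, 1/2]
  1: [1/2, 1/2]
P^3 =
  0: [1/2, 1/2]
  1: [1/2, 1/2]
P^4 =
  0: [1/2, 1/2]
  1: [1/2, 1/2]
P^5 =
  0: [1/2, 1/2]
  1: [1/2, 1/2]

(P^5)[0 -> 1] = 1/2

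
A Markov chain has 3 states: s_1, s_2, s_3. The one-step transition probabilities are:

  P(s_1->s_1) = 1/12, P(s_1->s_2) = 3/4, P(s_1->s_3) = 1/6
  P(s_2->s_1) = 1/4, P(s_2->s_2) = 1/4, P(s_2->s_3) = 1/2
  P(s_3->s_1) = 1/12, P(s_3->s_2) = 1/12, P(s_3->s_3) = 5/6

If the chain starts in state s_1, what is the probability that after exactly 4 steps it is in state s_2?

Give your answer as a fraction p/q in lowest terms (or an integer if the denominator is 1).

Answer: 551/2592

Derivation:
Computing P^4 by repeated multiplication:
P^1 =
  s_1: [1/12, 3/4, 1/6]
  s_2: [1/4, 1/4, 1/2]
  s_3: [1/12, 1/12, 5/6]
P^2 =
  s_1: [5/24, 19/72, 19/36]
  s_2: [1/8, 7/24, 7/12]
  s_3: [7/72, 11/72, 3/4]
P^3 =
  s_1: [55/432, 115/432, 131/216]
  s_2: [19/144, 31/144, 47/72]
  s_3: [47/432, 25/144, 155/216]
P^4 =
  s_1: [331/2592, 551/2592, 95/144]
  s_2: [103/864, 179/864, 97/144]
  s_3: [97/864, 479/2592, 911/1296]

(P^4)[s_1 -> s_2] = 551/2592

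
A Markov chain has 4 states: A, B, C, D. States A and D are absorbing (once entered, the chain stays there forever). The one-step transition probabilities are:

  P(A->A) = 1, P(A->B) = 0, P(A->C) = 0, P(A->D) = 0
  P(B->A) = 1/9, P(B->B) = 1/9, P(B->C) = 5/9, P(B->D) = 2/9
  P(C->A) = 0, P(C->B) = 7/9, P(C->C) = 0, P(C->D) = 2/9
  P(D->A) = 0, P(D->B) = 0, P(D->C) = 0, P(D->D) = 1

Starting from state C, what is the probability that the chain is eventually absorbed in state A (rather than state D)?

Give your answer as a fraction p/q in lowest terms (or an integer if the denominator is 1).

Let a_i = P(absorbed in A | start in state i).
Boundary conditions: a_A = 1, a_D = 0.
For each transient state i, a_i = sum_j P(i->j) * a_j:
  a_B = 1/9*a_A + 1/9*a_B + 5/9*a_C + 2/9*a_D
  a_C = 0*a_A + 7/9*a_B + 0*a_C + 2/9*a_D

Substituting a_A = 1 and a_D = 0, rearrange to (I - Q) a = r where r[i] = P(i -> A):
  [8/9, -5/9] . (a_B, a_C) = 1/9
  [-7/9, 1] . (a_B, a_C) = 0

Solving yields:
  a_B = 9/37
  a_C = 7/37

Starting state is C, so the absorption probability is a_C = 7/37.

Answer: 7/37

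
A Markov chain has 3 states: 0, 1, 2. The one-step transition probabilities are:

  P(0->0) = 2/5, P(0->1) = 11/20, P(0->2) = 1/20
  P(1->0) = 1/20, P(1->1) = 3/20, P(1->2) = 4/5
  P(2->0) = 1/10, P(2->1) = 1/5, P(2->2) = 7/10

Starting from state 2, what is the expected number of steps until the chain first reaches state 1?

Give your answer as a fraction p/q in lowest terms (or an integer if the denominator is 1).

Let h_i = expected steps to first reach 1 from state i.
Boundary: h_1 = 0.
First-step equations for the other states:
  h_0 = 1 + 2/5*h_0 + 11/20*h_1 + 1/20*h_2
  h_2 = 1 + 1/10*h_0 + 1/5*h_1 + 7/10*h_2

Substituting h_1 = 0 and rearranging gives the linear system (I - Q) h = 1:
  [3/5, -1/20] . (h_0, h_2) = 1
  [-1/10, 3/10] . (h_0, h_2) = 1

Solving yields:
  h_0 = 2
  h_2 = 4

Starting state is 2, so the expected hitting time is h_2 = 4.

Answer: 4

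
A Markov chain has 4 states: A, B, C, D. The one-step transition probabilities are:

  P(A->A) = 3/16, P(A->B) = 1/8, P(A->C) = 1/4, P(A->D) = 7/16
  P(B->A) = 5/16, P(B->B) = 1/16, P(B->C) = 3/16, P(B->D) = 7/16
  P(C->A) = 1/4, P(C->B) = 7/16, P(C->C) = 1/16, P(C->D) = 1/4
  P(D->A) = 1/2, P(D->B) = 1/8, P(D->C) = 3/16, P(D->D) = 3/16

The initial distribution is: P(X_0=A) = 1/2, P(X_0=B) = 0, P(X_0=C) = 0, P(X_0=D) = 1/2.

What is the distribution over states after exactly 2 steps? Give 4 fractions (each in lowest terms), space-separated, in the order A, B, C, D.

Answer: 161/512 95/512 93/512 163/512

Derivation:
Propagating the distribution step by step (d_{t+1} = d_t * P):
d_0 = (A=1/2, B=0, C=0, D=1/2)
  d_1[A] = 1/2*3/16 + 0*5/16 + 0*1/4 + 1/2*1/2 = 11/32
  d_1[B] = 1/2*1/8 + 0*1/16 + 0*7/16 + 1/2*1/8 = 1/8
  d_1[C] = 1/2*1/4 + 0*3/16 + 0*1/16 + 1/2*3/16 = 7/32
  d_1[D] = 1/2*7/16 + 0*7/16 + 0*1/4 + 1/2*3/16 = 5/16
d_1 = (A=11/32, B=1/8, C=7/32, D=5/16)
  d_2[A] = 11/32*3/16 + 1/8*5/16 + 7/32*1/4 + 5/16*1/2 = 161/512
  d_2[B] = 11/32*1/8 + 1/8*1/16 + 7/32*7/16 + 5/16*1/8 = 95/512
  d_2[C] = 11/32*1/4 + 1/8*3/16 + 7/32*1/16 + 5/16*3/16 = 93/512
  d_2[D] = 11/32*7/16 + 1/8*7/16 + 7/32*1/4 + 5/16*3/16 = 163/512
d_2 = (A=161/512, B=95/512, C=93/512, D=163/512)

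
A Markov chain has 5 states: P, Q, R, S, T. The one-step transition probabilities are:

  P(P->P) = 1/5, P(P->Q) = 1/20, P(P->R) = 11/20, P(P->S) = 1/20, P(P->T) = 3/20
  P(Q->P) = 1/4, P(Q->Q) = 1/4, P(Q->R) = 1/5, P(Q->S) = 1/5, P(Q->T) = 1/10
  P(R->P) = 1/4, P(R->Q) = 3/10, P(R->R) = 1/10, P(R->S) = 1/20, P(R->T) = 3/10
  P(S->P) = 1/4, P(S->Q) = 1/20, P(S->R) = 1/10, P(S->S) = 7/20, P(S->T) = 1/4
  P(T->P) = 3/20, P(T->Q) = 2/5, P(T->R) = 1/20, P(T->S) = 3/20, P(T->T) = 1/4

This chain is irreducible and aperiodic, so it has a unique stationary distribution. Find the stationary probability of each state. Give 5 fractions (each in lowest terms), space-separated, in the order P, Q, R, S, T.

Answer: 30047/137525 30003/137525 28858/137525 20298/137525 28319/137525

Derivation:
The stationary distribution satisfies pi = pi * P, i.e.:
  pi_P = 1/5*pi_P + 1/4*pi_Q + 1/4*pi_R + 1/4*pi_S + 3/20*pi_T
  pi_Q = 1/20*pi_P + 1/4*pi_Q + 3/10*pi_R + 1/20*pi_S + 2/5*pi_T
  pi_R = 11/20*pi_P + 1/5*pi_Q + 1/10*pi_R + 1/10*pi_S + 1/20*pi_T
  pi_S = 1/20*pi_P + 1/5*pi_Q + 1/20*pi_R + 7/20*pi_S + 3/20*pi_T
  pi_T = 3/20*pi_P + 1/10*pi_Q + 3/10*pi_R + 1/4*pi_S + 1/4*pi_T
with normalization: pi_P + pi_Q + pi_R + pi_S + pi_T = 1.

Using the first 4 balance equations plus normalization, the linear system A*pi = b is:
  [-4/5, 1/4, 1/4, 1/4, 3/20] . pi = 0
  [1/20, -3/4, 3/10, 1/20, 2/5] . pi = 0
  [11/20, 1/5, -9/10, 1/10, 1/20] . pi = 0
  [1/20, 1/5, 1/20, -13/20, 3/20] . pi = 0
  [1, 1, 1, 1, 1] . pi = 1

Solving yields:
  pi_P = 30047/137525
  pi_Q = 30003/137525
  pi_R = 28858/137525
  pi_S = 20298/137525
  pi_T = 28319/137525

Verification (pi * P):
  30047/137525*1/5 + 30003/137525*1/4 + 28858/137525*1/4 + 20298/137525*1/4 + 28319/137525*3/20 = 30047/137525 = pi_P  (ok)
  30047/137525*1/20 + 30003/137525*1/4 + 28858/137525*3/10 + 20298/137525*1/20 + 28319/137525*2/5 = 30003/137525 = pi_Q  (ok)
  30047/137525*11/20 + 30003/137525*1/5 + 28858/137525*1/10 + 20298/137525*1/10 + 28319/137525*1/20 = 28858/137525 = pi_R  (ok)
  30047/137525*1/20 + 30003/137525*1/5 + 28858/137525*1/20 + 20298/137525*7/20 + 28319/137525*3/20 = 20298/137525 = pi_S  (ok)
  30047/137525*3/20 + 30003/137525*1/10 + 28858/137525*3/10 + 20298/137525*1/4 + 28319/137525*1/4 = 28319/137525 = pi_T  (ok)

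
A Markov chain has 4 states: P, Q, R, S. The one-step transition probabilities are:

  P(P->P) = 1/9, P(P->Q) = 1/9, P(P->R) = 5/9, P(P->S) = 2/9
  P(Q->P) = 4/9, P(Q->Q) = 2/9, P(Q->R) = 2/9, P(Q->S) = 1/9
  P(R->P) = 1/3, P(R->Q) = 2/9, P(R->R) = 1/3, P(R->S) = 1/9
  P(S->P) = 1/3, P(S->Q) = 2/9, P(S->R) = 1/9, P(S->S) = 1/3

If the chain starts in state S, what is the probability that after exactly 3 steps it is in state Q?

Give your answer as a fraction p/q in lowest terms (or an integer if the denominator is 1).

Computing P^3 by repeated multiplication:
P^1 =
  P: [1/9, 1/9, 5/9, 2/9]
  Q: [4/9, 2/9, 2/9, 1/9]
  R: [1/3, 2/9, 1/3, 1/9]
  S: [1/3, 2/9, 1/9, 1/3]
P^2 =
  P: [26/81, 17/81, 8/27, 14/81]
  Q: [7/27, 14/81, 31/81, 5/27]
  R: [23/81, 5/27, 29/81, 14/81]
  S: [23/81, 5/27, 25/81, 2/9]
P^3 =
  P: [208/729, 136/729, 250/729, 5/27]
  Q: [215/729, 47/243, 241/729, 44/243]
  R: [212/729, 139/729, 82/243, 44/243]
  S: [212/729, 139/729, 238/729, 140/729]

(P^3)[S -> Q] = 139/729

Answer: 139/729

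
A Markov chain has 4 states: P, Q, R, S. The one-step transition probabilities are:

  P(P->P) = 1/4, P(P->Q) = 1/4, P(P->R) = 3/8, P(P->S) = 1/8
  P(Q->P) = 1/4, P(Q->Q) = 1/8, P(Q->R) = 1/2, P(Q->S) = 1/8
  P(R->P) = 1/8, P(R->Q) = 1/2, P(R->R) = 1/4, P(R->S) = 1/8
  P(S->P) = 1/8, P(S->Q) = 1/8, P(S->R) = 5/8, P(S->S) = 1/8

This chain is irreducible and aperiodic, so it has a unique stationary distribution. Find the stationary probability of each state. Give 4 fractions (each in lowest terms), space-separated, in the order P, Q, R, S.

Answer: 117/632 187/632 249/632 1/8

Derivation:
The stationary distribution satisfies pi = pi * P, i.e.:
  pi_P = 1/4*pi_P + 1/4*pi_Q + 1/8*pi_R + 1/8*pi_S
  pi_Q = 1/4*pi_P + 1/8*pi_Q + 1/2*pi_R + 1/8*pi_S
  pi_R = 3/8*pi_P + 1/2*pi_Q + 1/4*pi_R + 5/8*pi_S
  pi_S = 1/8*pi_P + 1/8*pi_Q + 1/8*pi_R + 1/8*pi_S
with normalization: pi_P + pi_Q + pi_R + pi_S = 1.

Using the first 3 balance equations plus normalization, the linear system A*pi = b is:
  [-3/4, 1/4, 1/8, 1/8] . pi = 0
  [1/4, -7/8, 1/2, 1/8] . pi = 0
  [3/8, 1/2, -3/4, 5/8] . pi = 0
  [1, 1, 1, 1] . pi = 1

Solving yields:
  pi_P = 117/632
  pi_Q = 187/632
  pi_R = 249/632
  pi_S = 1/8

Verification (pi * P):
  117/632*1/4 + 187/632*1/4 + 249/632*1/8 + 1/8*1/8 = 117/632 = pi_P  (ok)
  117/632*1/4 + 187/632*1/8 + 249/632*1/2 + 1/8*1/8 = 187/632 = pi_Q  (ok)
  117/632*3/8 + 187/632*1/2 + 249/632*1/4 + 1/8*5/8 = 249/632 = pi_R  (ok)
  117/632*1/8 + 187/632*1/8 + 249/632*1/8 + 1/8*1/8 = 1/8 = pi_S  (ok)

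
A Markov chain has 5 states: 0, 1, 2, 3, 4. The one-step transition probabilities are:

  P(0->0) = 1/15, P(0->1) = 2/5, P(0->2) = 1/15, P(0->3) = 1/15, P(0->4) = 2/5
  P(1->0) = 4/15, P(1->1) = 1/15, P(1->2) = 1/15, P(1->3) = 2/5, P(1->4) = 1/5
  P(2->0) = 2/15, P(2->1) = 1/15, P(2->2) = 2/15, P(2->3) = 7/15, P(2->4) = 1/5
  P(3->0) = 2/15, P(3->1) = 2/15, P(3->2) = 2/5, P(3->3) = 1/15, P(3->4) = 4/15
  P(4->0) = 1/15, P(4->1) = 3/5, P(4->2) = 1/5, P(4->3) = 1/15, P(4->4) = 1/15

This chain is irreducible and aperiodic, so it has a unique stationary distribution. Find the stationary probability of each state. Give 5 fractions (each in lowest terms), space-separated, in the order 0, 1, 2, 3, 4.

Answer: 11936/84071 20432/84071 1168/6467 18489/84071 18030/84071

Derivation:
The stationary distribution satisfies pi = pi * P, i.e.:
  pi_0 = 1/15*pi_0 + 4/15*pi_1 + 2/15*pi_2 + 2/15*pi_3 + 1/15*pi_4
  pi_1 = 2/5*pi_0 + 1/15*pi_1 + 1/15*pi_2 + 2/15*pi_3 + 3/5*pi_4
  pi_2 = 1/15*pi_0 + 1/15*pi_1 + 2/15*pi_2 + 2/5*pi_3 + 1/5*pi_4
  pi_3 = 1/15*pi_0 + 2/5*pi_1 + 7/15*pi_2 + 1/15*pi_3 + 1/15*pi_4
  pi_4 = 2/5*pi_0 + 1/5*pi_1 + 1/5*pi_2 + 4/15*pi_3 + 1/15*pi_4
with normalization: pi_0 + pi_1 + pi_2 + pi_3 + pi_4 = 1.

Using the first 4 balance equations plus normalization, the linear system A*pi = b is:
  [-14/15, 4/15, 2/15, 2/15, 1/15] . pi = 0
  [2/5, -14/15, 1/15, 2/15, 3/5] . pi = 0
  [1/15, 1/15, -13/15, 2/5, 1/5] . pi = 0
  [1/15, 2/5, 7/15, -14/15, 1/15] . pi = 0
  [1, 1, 1, 1, 1] . pi = 1

Solving yields:
  pi_0 = 11936/84071
  pi_1 = 20432/84071
  pi_2 = 1168/6467
  pi_3 = 18489/84071
  pi_4 = 18030/84071

Verification (pi * P):
  11936/84071*1/15 + 20432/84071*4/15 + 1168/6467*2/15 + 18489/84071*2/15 + 18030/84071*1/15 = 11936/84071 = pi_0  (ok)
  11936/84071*2/5 + 20432/84071*1/15 + 1168/6467*1/15 + 18489/84071*2/15 + 18030/84071*3/5 = 20432/84071 = pi_1  (ok)
  11936/84071*1/15 + 20432/84071*1/15 + 1168/6467*2/15 + 18489/84071*2/5 + 18030/84071*1/5 = 1168/6467 = pi_2  (ok)
  11936/84071*1/15 + 20432/84071*2/5 + 1168/6467*7/15 + 18489/84071*1/15 + 18030/84071*1/15 = 18489/84071 = pi_3  (ok)
  11936/84071*2/5 + 20432/84071*1/5 + 1168/6467*1/5 + 18489/84071*4/15 + 18030/84071*1/15 = 18030/84071 = pi_4  (ok)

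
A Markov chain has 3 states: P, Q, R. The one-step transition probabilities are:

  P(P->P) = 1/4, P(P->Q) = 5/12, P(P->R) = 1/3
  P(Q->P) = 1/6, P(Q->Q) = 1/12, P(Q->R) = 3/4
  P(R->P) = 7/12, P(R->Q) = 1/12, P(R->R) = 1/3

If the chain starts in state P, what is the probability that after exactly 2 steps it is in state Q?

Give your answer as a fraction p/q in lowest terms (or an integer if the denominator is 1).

Computing P^2 by repeated multiplication:
P^1 =
  P: [1/4, 5/12, 1/3]
  Q: [1/6, 1/12, 3/4]
  R: [7/12, 1/12, 1/3]
P^2 =
  P: [47/144, 1/6, 73/144]
  Q: [71/144, 5/36, 53/144]
  R: [17/48, 5/18, 53/144]

(P^2)[P -> Q] = 1/6

Answer: 1/6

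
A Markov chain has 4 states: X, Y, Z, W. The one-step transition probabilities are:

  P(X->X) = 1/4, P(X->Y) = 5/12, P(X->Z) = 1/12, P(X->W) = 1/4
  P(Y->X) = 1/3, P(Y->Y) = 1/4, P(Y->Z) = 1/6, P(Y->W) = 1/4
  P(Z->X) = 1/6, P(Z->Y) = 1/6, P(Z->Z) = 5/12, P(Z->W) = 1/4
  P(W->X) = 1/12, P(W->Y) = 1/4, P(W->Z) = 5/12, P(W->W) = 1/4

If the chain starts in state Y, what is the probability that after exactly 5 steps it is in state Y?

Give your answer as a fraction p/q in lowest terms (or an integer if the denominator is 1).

Answer: 21677/82944

Derivation:
Computing P^5 by repeated multiplication:
P^1 =
  X: [1/4, 5/12, 1/12, 1/4]
  Y: [1/3, 1/4, 1/6, 1/4]
  Z: [1/6, 1/6, 5/12, 1/4]
  W: [1/12, 1/4, 5/12, 1/4]
P^2 =
  X: [17/72, 41/144, 11/48, 1/4]
  Y: [31/144, 7/24, 35/144, 1/4]
  Z: [3/16, 35/144, 23/72, 1/4]
  W: [7/36, 11/48, 47/144, 1/4]
P^3 =
  X: [23/108, 467/1728, 461/1728, 1/4]
  Y: [367/1728, 17/64, 235/864, 1/4]
  Z: [349/1728, 55/216, 169/576, 1/4]
  W: [173/864, 49/192, 509/1728, 1/4]
P^4 =
  X: [721/3456, 5459/20736, 5767/20736, 1/4]
  Y: [4309/20736, 227/864, 5795/20736, 1/4]
  Z: [4253/20736, 5375/20736, 1481/5184, 1/4]
  W: [1063/5184, 1789/6912, 5933/20736, 1/4]
P^5 =
  X: [12883/62208, 65093/248832, 23333/82944, 1/4]
  Y: [51493/248832, 21677/82944, 17525/62208, 1/4]
  Z: [5699/27648, 32395/124416, 70543/248832, 1/4]
  W: [25637/124416, 21593/82944, 70571/248832, 1/4]

(P^5)[Y -> Y] = 21677/82944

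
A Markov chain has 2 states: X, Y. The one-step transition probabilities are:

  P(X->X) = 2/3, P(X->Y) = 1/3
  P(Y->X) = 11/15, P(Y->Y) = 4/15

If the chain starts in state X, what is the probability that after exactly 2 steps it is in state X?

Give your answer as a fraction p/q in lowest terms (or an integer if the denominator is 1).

Answer: 31/45

Derivation:
Computing P^2 by repeated multiplication:
P^1 =
  X: [2/3, 1/3]
  Y: [11/15, 4/15]
P^2 =
  X: [31/45, 14/45]
  Y: [154/225, 71/225]

(P^2)[X -> X] = 31/45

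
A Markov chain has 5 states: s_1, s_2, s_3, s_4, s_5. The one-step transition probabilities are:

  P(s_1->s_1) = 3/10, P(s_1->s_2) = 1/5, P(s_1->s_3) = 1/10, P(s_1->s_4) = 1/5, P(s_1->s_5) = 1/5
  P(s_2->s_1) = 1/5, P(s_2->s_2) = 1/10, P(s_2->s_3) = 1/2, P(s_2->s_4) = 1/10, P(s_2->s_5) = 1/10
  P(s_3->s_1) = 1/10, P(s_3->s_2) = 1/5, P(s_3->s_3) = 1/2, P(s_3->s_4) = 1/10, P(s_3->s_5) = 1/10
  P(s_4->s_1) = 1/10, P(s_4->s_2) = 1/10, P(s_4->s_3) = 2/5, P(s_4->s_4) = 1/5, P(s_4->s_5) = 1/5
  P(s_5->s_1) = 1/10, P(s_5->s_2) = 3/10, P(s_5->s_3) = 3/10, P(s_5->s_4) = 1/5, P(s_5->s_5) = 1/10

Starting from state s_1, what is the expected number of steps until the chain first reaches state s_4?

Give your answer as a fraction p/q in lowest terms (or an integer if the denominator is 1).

Let h_i = expected steps to first reach s_4 from state i.
Boundary: h_s_4 = 0.
First-step equations for the other states:
  h_s_1 = 1 + 3/10*h_s_1 + 1/5*h_s_2 + 1/10*h_s_3 + 1/5*h_s_4 + 1/5*h_s_5
  h_s_2 = 1 + 1/5*h_s_1 + 1/10*h_s_2 + 1/2*h_s_3 + 1/10*h_s_4 + 1/10*h_s_5
  h_s_3 = 1 + 1/10*h_s_1 + 1/5*h_s_2 + 1/2*h_s_3 + 1/10*h_s_4 + 1/10*h_s_5
  h_s_5 = 1 + 1/10*h_s_1 + 3/10*h_s_2 + 3/10*h_s_3 + 1/5*h_s_4 + 1/10*h_s_5

Substituting h_s_4 = 0 and rearranging gives the linear system (I - Q) h = 1:
  [7/10, -1/5, -1/10, -1/5] . (h_s_1, h_s_2, h_s_3, h_s_5) = 1
  [-1/5, 9/10, -1/2, -1/10] . (h_s_1, h_s_2, h_s_3, h_s_5) = 1
  [-1/10, -1/5, 1/2, -1/10] . (h_s_1, h_s_2, h_s_3, h_s_5) = 1
  [-1/10, -3/10, -3/10, 9/10] . (h_s_1, h_s_2, h_s_3, h_s_5) = 1

Solving yields:
  h_s_1 = 7580/1111
  h_s_2 = 8680/1111
  h_s_3 = 8790/1111
  h_s_5 = 7900/1111

Starting state is s_1, so the expected hitting time is h_s_1 = 7580/1111.

Answer: 7580/1111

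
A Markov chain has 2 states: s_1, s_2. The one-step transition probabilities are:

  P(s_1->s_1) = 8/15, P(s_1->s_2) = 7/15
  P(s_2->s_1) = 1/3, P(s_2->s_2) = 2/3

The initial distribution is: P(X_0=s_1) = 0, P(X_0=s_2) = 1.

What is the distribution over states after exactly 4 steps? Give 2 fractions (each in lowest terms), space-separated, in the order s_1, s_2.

Answer: 52/125 73/125

Derivation:
Propagating the distribution step by step (d_{t+1} = d_t * P):
d_0 = (s_1=0, s_2=1)
  d_1[s_1] = 0*8/15 + 1*1/3 = 1/3
  d_1[s_2] = 0*7/15 + 1*2/3 = 2/3
d_1 = (s_1=1/3, s_2=2/3)
  d_2[s_1] = 1/3*8/15 + 2/3*1/3 = 2/5
  d_2[s_2] = 1/3*7/15 + 2/3*2/3 = 3/5
d_2 = (s_1=2/5, s_2=3/5)
  d_3[s_1] = 2/5*8/15 + 3/5*1/3 = 31/75
  d_3[s_2] = 2/5*7/15 + 3/5*2/3 = 44/75
d_3 = (s_1=31/75, s_2=44/75)
  d_4[s_1] = 31/75*8/15 + 44/75*1/3 = 52/125
  d_4[s_2] = 31/75*7/15 + 44/75*2/3 = 73/125
d_4 = (s_1=52/125, s_2=73/125)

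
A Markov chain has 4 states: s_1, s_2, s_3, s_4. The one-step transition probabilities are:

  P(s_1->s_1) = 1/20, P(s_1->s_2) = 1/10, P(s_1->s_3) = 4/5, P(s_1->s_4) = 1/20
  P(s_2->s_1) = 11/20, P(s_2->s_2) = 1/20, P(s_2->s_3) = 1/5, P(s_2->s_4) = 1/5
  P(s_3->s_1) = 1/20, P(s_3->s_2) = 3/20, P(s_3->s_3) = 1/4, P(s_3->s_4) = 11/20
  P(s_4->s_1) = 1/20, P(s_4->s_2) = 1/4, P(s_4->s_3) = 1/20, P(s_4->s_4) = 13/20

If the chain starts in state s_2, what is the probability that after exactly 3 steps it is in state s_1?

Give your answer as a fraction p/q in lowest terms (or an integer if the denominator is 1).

Computing P^3 by repeated multiplication:
P^1 =
  s_1: [1/20, 1/10, 4/5, 1/20]
  s_2: [11/20, 1/20, 1/5, 1/5]
  s_3: [1/20, 3/20, 1/4, 11/20]
  s_4: [1/20, 1/4, 1/20, 13/20]
P^2 =
  s_1: [1/10, 57/400, 21/80, 99/200]
  s_2: [3/40, 11/80, 51/100, 111/400]
  s_3: [1/8, 3/16, 4/25, 211/400]
  s_4: [7/40, 3/16, 27/200, 201/400]
P^3 =
  s_1: [97/800, 721/4000, 1591/8000, 3997/8000]
  s_2: [19/160, 641/4000, 1831/8000, 3937/8000]
  s_3: [23/160, 711/4000, 1631/8000, 3797/8000]
  s_4: [23/160, 691/4000, 1891/8000, 3577/8000]

(P^3)[s_2 -> s_1] = 19/160

Answer: 19/160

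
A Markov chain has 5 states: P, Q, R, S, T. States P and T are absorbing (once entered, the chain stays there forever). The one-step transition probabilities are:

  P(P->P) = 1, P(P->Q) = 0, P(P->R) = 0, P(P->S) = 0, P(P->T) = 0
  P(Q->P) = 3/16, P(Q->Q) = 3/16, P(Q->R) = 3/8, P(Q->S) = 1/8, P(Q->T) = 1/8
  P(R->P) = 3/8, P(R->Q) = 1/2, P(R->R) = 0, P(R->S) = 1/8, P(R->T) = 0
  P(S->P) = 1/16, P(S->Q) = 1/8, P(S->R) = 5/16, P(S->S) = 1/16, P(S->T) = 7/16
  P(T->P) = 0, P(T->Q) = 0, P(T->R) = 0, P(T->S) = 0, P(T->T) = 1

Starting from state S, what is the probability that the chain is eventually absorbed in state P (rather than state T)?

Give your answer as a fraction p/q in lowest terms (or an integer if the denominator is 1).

Let a_i = P(absorbed in P | start in state i).
Boundary conditions: a_P = 1, a_T = 0.
For each transient state i, a_i = sum_j P(i->j) * a_j:
  a_Q = 3/16*a_P + 3/16*a_Q + 3/8*a_R + 1/8*a_S + 1/8*a_T
  a_R = 3/8*a_P + 1/2*a_Q + 0*a_R + 1/8*a_S + 0*a_T
  a_S = 1/16*a_P + 1/8*a_Q + 5/16*a_R + 1/16*a_S + 7/16*a_T

Substituting a_P = 1 and a_T = 0, rearrange to (I - Q) a = r where r[i] = P(i -> P):
  [13/16, -3/8, -1/8] . (a_Q, a_R, a_S) = 3/16
  [-1/2, 1, -1/8] . (a_Q, a_R, a_S) = 3/8
  [-1/8, -5/16, 15/16] . (a_Q, a_R, a_S) = 1/16

Solving yields:
  a_Q = 667/1051
  a_R = 780/1051
  a_S = 419/1051

Starting state is S, so the absorption probability is a_S = 419/1051.

Answer: 419/1051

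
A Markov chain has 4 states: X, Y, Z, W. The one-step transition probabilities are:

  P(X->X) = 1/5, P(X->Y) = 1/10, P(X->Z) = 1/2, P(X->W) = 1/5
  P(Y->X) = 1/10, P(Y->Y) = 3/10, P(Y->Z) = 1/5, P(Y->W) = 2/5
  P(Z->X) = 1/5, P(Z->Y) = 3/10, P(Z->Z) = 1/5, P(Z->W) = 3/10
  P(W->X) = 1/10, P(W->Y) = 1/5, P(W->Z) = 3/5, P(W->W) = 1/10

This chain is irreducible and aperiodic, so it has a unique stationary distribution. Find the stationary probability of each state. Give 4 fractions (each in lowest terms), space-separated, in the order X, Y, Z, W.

The stationary distribution satisfies pi = pi * P, i.e.:
  pi_X = 1/5*pi_X + 1/10*pi_Y + 1/5*pi_Z + 1/10*pi_W
  pi_Y = 1/10*pi_X + 3/10*pi_Y + 3/10*pi_Z + 1/5*pi_W
  pi_Z = 1/2*pi_X + 1/5*pi_Y + 1/5*pi_Z + 3/5*pi_W
  pi_W = 1/5*pi_X + 2/5*pi_Y + 3/10*pi_Z + 1/10*pi_W
with normalization: pi_X + pi_Y + pi_Z + pi_W = 1.

Using the first 3 balance equations plus normalization, the linear system A*pi = b is:
  [-4/5, 1/10, 1/5, 1/10] . pi = 0
  [1/10, -7/10, 3/10, 1/5] . pi = 0
  [1/2, 1/5, -4/5, 3/5] . pi = 0
  [1, 1, 1, 1] . pi = 1

Solving yields:
  pi_X = 176/1175
  pi_Y = 287/1175
  pi_Z = 409/1175
  pi_W = 303/1175

Verification (pi * P):
  176/1175*1/5 + 287/1175*1/10 + 409/1175*1/5 + 303/1175*1/10 = 176/1175 = pi_X  (ok)
  176/1175*1/10 + 287/1175*3/10 + 409/1175*3/10 + 303/1175*1/5 = 287/1175 = pi_Y  (ok)
  176/1175*1/2 + 287/1175*1/5 + 409/1175*1/5 + 303/1175*3/5 = 409/1175 = pi_Z  (ok)
  176/1175*1/5 + 287/1175*2/5 + 409/1175*3/10 + 303/1175*1/10 = 303/1175 = pi_W  (ok)

Answer: 176/1175 287/1175 409/1175 303/1175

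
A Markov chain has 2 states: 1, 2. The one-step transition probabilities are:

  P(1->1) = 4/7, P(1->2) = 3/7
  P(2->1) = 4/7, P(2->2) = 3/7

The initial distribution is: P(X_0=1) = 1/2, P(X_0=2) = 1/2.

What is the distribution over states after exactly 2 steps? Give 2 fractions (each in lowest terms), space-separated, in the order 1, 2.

Answer: 4/7 3/7

Derivation:
Propagating the distribution step by step (d_{t+1} = d_t * P):
d_0 = (1=1/2, 2=1/2)
  d_1[1] = 1/2*4/7 + 1/2*4/7 = 4/7
  d_1[2] = 1/2*3/7 + 1/2*3/7 = 3/7
d_1 = (1=4/7, 2=3/7)
  d_2[1] = 4/7*4/7 + 3/7*4/7 = 4/7
  d_2[2] = 4/7*3/7 + 3/7*3/7 = 3/7
d_2 = (1=4/7, 2=3/7)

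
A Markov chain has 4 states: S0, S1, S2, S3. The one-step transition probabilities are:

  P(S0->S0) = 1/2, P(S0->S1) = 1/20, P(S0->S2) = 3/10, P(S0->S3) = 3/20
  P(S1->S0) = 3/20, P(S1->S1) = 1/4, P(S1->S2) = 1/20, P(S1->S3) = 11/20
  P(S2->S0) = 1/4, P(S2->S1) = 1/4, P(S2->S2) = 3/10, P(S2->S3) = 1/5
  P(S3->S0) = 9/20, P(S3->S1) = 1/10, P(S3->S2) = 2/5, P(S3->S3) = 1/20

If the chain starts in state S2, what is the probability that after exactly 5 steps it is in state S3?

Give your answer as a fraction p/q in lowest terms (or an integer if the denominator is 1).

Answer: 161949/800000

Derivation:
Computing P^5 by repeated multiplication:
P^1 =
  S0: [1/2, 1/20, 3/10, 3/20]
  S1: [3/20, 1/4, 1/20, 11/20]
  S2: [1/4, 1/4, 3/10, 1/5]
  S3: [9/20, 1/10, 2/5, 1/20]
P^2 =
  S0: [2/5, 51/400, 121/400, 17/100]
  S1: [149/400, 11/80, 117/400, 79/400]
  S2: [131/400, 17/100, 103/400, 49/200]
  S3: [29/80, 61/400, 7/25, 41/200]
P^3 =
  S0: [297/800, 289/2000, 2281/8000, 1593/8000]
  S1: [2951/8000, 1167/8000, 2283/8000, 1599/8000]
  S2: [2911/8000, 591/4000, 141/500, 1651/8000]
  S3: [2931/8000, 587/4000, 2259/8000, 409/2000]
P^4 =
  S0: [5891/16000, 23341/160000, 22703/80000, 32343/160000]
  S1: [58817/160000, 23399/160000, 45363/160000, 32421/160000]
  S2: [11759/32000, 23403/160000, 2837/10000, 3241/16000]
  S3: [58851/160000, 2921/20000, 22701/80000, 32379/160000]
P^5 =
  S0: [29431/80000, 467331/3200000, 907981/3200000, 80931/400000]
  S1: [1176971/3200000, 467469/3200000, 907847/3200000, 647713/3200000]
  S2: [1176809/3200000, 46759/320000, 181561/640000, 161949/800000]
  S3: [235407/640000, 467459/3200000, 453959/1600000, 161897/800000]

(P^5)[S2 -> S3] = 161949/800000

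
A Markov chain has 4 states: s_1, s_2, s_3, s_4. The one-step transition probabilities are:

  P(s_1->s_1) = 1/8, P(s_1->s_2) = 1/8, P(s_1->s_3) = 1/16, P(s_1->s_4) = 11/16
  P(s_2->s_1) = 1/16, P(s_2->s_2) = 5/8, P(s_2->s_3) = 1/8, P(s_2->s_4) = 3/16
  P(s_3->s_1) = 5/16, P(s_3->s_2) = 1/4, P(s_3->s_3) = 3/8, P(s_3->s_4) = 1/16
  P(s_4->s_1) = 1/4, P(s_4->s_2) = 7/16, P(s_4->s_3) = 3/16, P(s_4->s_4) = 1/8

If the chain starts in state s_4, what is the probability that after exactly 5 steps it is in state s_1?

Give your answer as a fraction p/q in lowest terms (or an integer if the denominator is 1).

Answer: 83581/524288

Derivation:
Computing P^5 by repeated multiplication:
P^1 =
  s_1: [1/8, 1/8, 1/16, 11/16]
  s_2: [1/16, 5/8, 1/8, 3/16]
  s_3: [5/16, 1/4, 3/8, 1/16]
  s_4: [1/4, 7/16, 3/16, 1/8]
P^2 =
  s_1: [55/256, 105/256, 45/256, 51/256]
  s_2: [17/128, 131/256, 21/128, 49/256]
  s_3: [3/16, 81/256, 13/64, 75/256]
  s_4: [19/128, 13/32, 21/128, 9/32]
P^3 =
  s_1: [161/1024, 1697/4096, 43/256, 1067/4096]
  s_2: [605/4096, 1889/4096, 695/4096, 907/4096]
  s_3: [737/4096, 1639/4096, 747/4096, 973/4096]
  s_4: [339/2048, 447/1024, 357/2048, 229/1024]
P^4 =
  s_1: [10693/65536, 28479/65536, 11367/65536, 14997/65536]
  s_2: [5101/32768, 29229/65536, 5637/32768, 14831/65536]
  s_3: [2685/16384, 27663/65536, 1427/8192, 15717/65536]
  s_4: [5189/32768, 3563/8192, 5643/32768, 1921/8192]
P^5 =
  s_1: [5209/32768, 456623/1048576, 45211/262144, 244421/1048576]
  s_2: [165327/1048576, 461607/1048576, 180797/1048576, 240845/1048576]
  s_3: [169091/1048576, 453793/1048576, 181713/1048576, 243979/1048576]
  s_4: [83581/524288, 114629/262144, 90603/524288, 60423/262144]

(P^5)[s_4 -> s_1] = 83581/524288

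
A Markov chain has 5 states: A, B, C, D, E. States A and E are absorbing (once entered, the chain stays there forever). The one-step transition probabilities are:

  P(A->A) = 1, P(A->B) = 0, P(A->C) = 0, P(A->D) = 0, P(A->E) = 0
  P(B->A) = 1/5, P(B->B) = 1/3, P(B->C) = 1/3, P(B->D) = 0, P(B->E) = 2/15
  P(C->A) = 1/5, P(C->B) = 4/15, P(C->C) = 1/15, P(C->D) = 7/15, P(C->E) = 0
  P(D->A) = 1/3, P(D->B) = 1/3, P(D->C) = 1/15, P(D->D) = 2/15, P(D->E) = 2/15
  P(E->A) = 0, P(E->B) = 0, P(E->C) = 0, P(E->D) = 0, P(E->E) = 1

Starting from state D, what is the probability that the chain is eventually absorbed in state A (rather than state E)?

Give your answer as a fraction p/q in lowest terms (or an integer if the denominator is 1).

Let a_i = P(absorbed in A | start in state i).
Boundary conditions: a_A = 1, a_E = 0.
For each transient state i, a_i = sum_j P(i->j) * a_j:
  a_B = 1/5*a_A + 1/3*a_B + 1/3*a_C + 0*a_D + 2/15*a_E
  a_C = 1/5*a_A + 4/15*a_B + 1/15*a_C + 7/15*a_D + 0*a_E
  a_D = 1/3*a_A + 1/3*a_B + 1/15*a_C + 2/15*a_D + 2/15*a_E

Substituting a_A = 1 and a_E = 0, rearrange to (I - Q) a = r where r[i] = P(i -> A):
  [2/3, -1/3, 0] . (a_B, a_C, a_D) = 1/5
  [-4/15, 14/15, -7/15] . (a_B, a_C, a_D) = 1/5
  [-1/3, -1/15, 13/15] . (a_B, a_C, a_D) = 1/3

Solving yields:
  a_B = 179/263
  a_C = 1001/1315
  a_D = 927/1315

Starting state is D, so the absorption probability is a_D = 927/1315.

Answer: 927/1315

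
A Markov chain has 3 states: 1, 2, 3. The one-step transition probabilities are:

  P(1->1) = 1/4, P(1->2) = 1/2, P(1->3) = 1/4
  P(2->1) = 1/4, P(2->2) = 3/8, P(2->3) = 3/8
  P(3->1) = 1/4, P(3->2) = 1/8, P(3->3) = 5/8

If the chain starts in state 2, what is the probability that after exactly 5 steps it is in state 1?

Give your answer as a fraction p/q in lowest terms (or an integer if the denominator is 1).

Answer: 1/4

Derivation:
Computing P^5 by repeated multiplication:
P^1 =
  1: [1/4, 1/2, 1/4]
  2: [1/4, 3/8, 3/8]
  3: [1/4, 1/8, 5/8]
P^2 =
  1: [1/4, 11/32, 13/32]
  2: [1/4, 5/16, 7/16]
  3: [1/4, 1/4, 1/2]
P^3 =
  1: [1/4, 39/128, 57/128]
  2: [1/4, 19/64, 29/64]
  3: [1/4, 9/32, 15/32]
P^4 =
  1: [1/4, 151/512, 233/512]
  2: [1/4, 75/256, 117/256]
  3: [1/4, 37/128, 59/128]
P^5 =
  1: [1/4, 599/2048, 937/2048]
  2: [1/4, 299/1024, 469/1024]
  3: [1/4, 149/512, 235/512]

(P^5)[2 -> 1] = 1/4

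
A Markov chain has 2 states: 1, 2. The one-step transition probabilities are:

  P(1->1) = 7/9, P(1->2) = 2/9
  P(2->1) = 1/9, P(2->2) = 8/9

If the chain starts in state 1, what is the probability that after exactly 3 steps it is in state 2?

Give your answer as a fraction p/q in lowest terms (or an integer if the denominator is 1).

Answer: 38/81

Derivation:
Computing P^3 by repeated multiplication:
P^1 =
  1: [7/9, 2/9]
  2: [1/9, 8/9]
P^2 =
  1: [17/27, 10/27]
  2: [5/27, 22/27]
P^3 =
  1: [43/81, 38/81]
  2: [19/81, 62/81]

(P^3)[1 -> 2] = 38/81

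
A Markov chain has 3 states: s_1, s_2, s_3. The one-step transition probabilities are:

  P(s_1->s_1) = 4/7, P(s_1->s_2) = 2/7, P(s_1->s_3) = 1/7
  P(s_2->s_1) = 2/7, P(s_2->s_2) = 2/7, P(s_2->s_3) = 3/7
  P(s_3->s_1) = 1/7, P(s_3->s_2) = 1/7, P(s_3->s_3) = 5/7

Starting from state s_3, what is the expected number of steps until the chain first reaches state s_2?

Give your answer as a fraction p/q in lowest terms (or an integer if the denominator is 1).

Let h_i = expected steps to first reach s_2 from state i.
Boundary: h_s_2 = 0.
First-step equations for the other states:
  h_s_1 = 1 + 4/7*h_s_1 + 2/7*h_s_2 + 1/7*h_s_3
  h_s_3 = 1 + 1/7*h_s_1 + 1/7*h_s_2 + 5/7*h_s_3

Substituting h_s_2 = 0 and rearranging gives the linear system (I - Q) h = 1:
  [3/7, -1/7] . (h_s_1, h_s_3) = 1
  [-1/7, 2/7] . (h_s_1, h_s_3) = 1

Solving yields:
  h_s_1 = 21/5
  h_s_3 = 28/5

Starting state is s_3, so the expected hitting time is h_s_3 = 28/5.

Answer: 28/5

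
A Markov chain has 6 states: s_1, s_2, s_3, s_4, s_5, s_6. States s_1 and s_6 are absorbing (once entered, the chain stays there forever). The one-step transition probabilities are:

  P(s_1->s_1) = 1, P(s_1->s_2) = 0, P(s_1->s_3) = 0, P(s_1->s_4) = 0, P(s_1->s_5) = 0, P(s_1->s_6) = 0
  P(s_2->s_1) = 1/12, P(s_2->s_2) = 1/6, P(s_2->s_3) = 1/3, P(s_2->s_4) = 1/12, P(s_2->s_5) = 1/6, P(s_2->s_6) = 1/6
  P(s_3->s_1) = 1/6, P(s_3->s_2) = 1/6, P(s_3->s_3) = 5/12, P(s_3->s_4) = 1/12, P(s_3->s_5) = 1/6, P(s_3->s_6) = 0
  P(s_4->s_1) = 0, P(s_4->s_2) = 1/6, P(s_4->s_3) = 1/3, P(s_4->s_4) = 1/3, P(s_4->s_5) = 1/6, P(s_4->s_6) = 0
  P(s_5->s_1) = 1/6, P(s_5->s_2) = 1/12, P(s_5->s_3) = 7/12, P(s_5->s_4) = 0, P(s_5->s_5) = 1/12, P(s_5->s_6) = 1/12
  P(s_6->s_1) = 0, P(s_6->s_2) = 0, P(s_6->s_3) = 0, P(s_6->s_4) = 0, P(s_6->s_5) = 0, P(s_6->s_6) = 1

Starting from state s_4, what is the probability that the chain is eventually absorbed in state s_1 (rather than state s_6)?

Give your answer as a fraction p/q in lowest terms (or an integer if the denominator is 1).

Answer: 91/124

Derivation:
Let a_i = P(absorbed in s_1 | start in state i).
Boundary conditions: a_s_1 = 1, a_s_6 = 0.
For each transient state i, a_i = sum_j P(i->j) * a_j:
  a_s_2 = 1/12*a_s_1 + 1/6*a_s_2 + 1/3*a_s_3 + 1/12*a_s_4 + 1/6*a_s_5 + 1/6*a_s_6
  a_s_3 = 1/6*a_s_1 + 1/6*a_s_2 + 5/12*a_s_3 + 1/12*a_s_4 + 1/6*a_s_5 + 0*a_s_6
  a_s_4 = 0*a_s_1 + 1/6*a_s_2 + 1/3*a_s_3 + 1/3*a_s_4 + 1/6*a_s_5 + 0*a_s_6
  a_s_5 = 1/6*a_s_1 + 1/12*a_s_2 + 7/12*a_s_3 + 0*a_s_4 + 1/12*a_s_5 + 1/12*a_s_6

Substituting a_s_1 = 1 and a_s_6 = 0, rearrange to (I - Q) a = r where r[i] = P(i -> s_1):
  [5/6, -1/3, -1/12, -1/6] . (a_s_2, a_s_3, a_s_4, a_s_5) = 1/12
  [-1/6, 7/12, -1/12, -1/6] . (a_s_2, a_s_3, a_s_4, a_s_5) = 1/6
  [-1/6, -1/3, 2/3, -1/6] . (a_s_2, a_s_3, a_s_4, a_s_5) = 0
  [-1/12, -7/12, 0, 11/12] . (a_s_2, a_s_3, a_s_4, a_s_5) = 1/6

Solving yields:
  a_s_2 = 943/1488
  a_s_3 = 97/124
  a_s_4 = 91/124
  a_s_5 = 1097/1488

Starting state is s_4, so the absorption probability is a_s_4 = 91/124.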